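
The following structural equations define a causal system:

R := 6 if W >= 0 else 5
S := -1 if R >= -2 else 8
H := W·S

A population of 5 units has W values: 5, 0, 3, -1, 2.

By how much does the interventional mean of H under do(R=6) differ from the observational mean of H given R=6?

0.7

The intervention sets R=6 in all 5 units regardless of W. Recomputing H per unit gives -5, 0, -3, 1, -2; average -1.8.
Observing R=6 restricts to units where R's equation naturally yields 6: W ∈ {5, 0, 3, 2}. In that subpopulation H = -5, 0, -3, -2, mean -2.5.
Difference = -1.8 − (-2.5) = 0.7.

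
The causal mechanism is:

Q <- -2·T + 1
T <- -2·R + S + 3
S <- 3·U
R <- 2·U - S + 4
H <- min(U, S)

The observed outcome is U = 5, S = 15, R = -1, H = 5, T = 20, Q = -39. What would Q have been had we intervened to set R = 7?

-7

The intervention breaks the incoming arrows to R: R <- 2·U - S + 4 no longer applies, and R = 7.
S = 3·U  [with U=5]  = 15
T = -2·R + S + 3  [with R=7, S=15]  = 4
Q = -2·T + 1  [with T=4]  = -7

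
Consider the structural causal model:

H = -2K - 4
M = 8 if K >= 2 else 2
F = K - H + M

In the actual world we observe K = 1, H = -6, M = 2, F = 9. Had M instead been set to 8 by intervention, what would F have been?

The intervention breaks the incoming arrows to M: M = 8 if K >= 2 else 2 no longer applies, and M = 8.
H = -2K - 4  [with K=1]  = -6
F = K - H + M  [with K=1, H=-6, M=8]  = 15

15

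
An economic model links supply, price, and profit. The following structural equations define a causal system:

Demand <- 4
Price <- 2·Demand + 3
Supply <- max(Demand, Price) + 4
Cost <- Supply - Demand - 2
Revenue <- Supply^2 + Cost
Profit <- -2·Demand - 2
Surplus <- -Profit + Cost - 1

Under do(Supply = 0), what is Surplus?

The intervention breaks the incoming arrows to Supply: Supply <- max(Demand, Price) + 4 no longer applies, and Supply = 0.
Cost = Supply - Demand - 2  [with Supply=0, Demand=4]  = -6
Profit = -2·Demand - 2  [with Demand=4]  = -10
Surplus = -Profit + Cost - 1  [with Profit=-10, Cost=-6]  = 3

3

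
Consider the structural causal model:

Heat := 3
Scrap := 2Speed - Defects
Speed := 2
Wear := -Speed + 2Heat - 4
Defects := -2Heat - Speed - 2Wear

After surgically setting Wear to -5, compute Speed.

2

Under do(Wear=-5), the mechanism Wear := -Speed + 2Heat - 4 is discarded; Wear is fixed at -5.
Speed is not downstream of the intervention, so its value is determined by the original equations.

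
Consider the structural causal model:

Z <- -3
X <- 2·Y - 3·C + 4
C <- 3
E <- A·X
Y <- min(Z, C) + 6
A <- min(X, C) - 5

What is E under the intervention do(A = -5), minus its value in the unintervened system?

The intervention breaks the incoming arrows to A: A <- min(X, C) - 5 no longer applies, and A = -5.
Y = min(Z, C) + 6  [with Z=-3, C=3]  = 3
X = 2·Y - 3·C + 4  [with Y=3, C=3]  = 1
E = A·X  [with A=-5, X=1]  = -5
Without intervention: Y = min(Z, C) + 6  [with Z=-3, C=3]  = 3; X = 2·Y - 3·C + 4  [with Y=3, C=3]  = 1; A = min(X, C) - 5  [with X=1, C=3]  = -4; E = A·X  [with A=-4, X=1]  = -4.
Change = -5 − (-4) = -1.

-1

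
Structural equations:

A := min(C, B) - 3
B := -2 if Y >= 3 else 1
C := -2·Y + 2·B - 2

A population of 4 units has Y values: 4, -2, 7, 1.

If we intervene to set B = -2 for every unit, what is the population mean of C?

-11

The intervention sets B=-2 in all 4 units regardless of Y. Recomputing C per unit gives -14, -2, -20, -8; average -11.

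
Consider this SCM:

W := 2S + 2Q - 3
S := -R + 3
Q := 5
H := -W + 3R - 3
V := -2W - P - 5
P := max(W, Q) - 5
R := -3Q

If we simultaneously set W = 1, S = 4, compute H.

The joint intervention fixes W = 1, S = 4, removing each variable's own equation.
R = -3Q  [with Q=5]  = -15
H = -W + 3R - 3  [with W=1, R=-15]  = -49

-49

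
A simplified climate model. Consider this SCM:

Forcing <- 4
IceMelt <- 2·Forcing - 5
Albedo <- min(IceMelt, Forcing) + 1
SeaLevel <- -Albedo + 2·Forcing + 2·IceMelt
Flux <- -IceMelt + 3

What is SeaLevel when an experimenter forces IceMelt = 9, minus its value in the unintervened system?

11

Under do(IceMelt=9), the mechanism IceMelt <- 2·Forcing - 5 is discarded; IceMelt is fixed at 9.
Albedo = min(IceMelt, Forcing) + 1  [with IceMelt=9, Forcing=4]  = 5
SeaLevel = -Albedo + 2·Forcing + 2·IceMelt  [with Albedo=5, Forcing=4, IceMelt=9]  = 21
Without intervention: IceMelt = 2·Forcing - 5  [with Forcing=4]  = 3; Albedo = min(IceMelt, Forcing) + 1  [with IceMelt=3, Forcing=4]  = 4; SeaLevel = -Albedo + 2·Forcing + 2·IceMelt  [with Albedo=4, Forcing=4, IceMelt=3]  = 10.
Change = 21 − 10 = 11.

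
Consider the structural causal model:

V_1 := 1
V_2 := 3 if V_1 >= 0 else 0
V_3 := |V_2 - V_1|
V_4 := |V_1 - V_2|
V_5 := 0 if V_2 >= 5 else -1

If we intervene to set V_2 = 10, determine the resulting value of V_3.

The intervention breaks the incoming arrows to V_2: V_2 := 3 if V_1 >= 0 else 0 no longer applies, and V_2 = 10.
V_3 = |V_2 - V_1|  [with V_2=10, V_1=1]  = 9

9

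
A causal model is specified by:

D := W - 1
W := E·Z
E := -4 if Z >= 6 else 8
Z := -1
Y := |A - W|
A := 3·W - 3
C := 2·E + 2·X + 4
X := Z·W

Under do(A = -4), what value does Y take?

4

Intervening sets A = -4 and removes its equation (A := 3·W - 3).
E = -4 if Z >= 6 else 8  [with Z=-1]  = 8
W = E·Z  [with E=8, Z=-1]  = -8
Y = |A - W|  [with A=-4, W=-8]  = 4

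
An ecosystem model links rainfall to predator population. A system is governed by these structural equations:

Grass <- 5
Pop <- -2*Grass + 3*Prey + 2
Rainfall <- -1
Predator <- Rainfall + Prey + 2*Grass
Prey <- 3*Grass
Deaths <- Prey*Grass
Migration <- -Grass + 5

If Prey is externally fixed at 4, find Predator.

The intervention breaks the incoming arrows to Prey: Prey <- 3*Grass no longer applies, and Prey = 4.
Predator = Rainfall + Prey + 2*Grass  [with Rainfall=-1, Prey=4, Grass=5]  = 13

13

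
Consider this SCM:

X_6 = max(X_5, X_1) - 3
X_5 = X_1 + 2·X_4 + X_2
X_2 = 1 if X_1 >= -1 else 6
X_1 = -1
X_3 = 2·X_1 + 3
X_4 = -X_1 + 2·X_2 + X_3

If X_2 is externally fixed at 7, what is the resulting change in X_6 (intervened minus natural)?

30

Under do(X_2=7), the mechanism X_2 = 1 if X_1 >= -1 else 6 is discarded; X_2 is fixed at 7.
X_3 = 2·X_1 + 3  [with X_1=-1]  = 1
X_4 = -X_1 + 2·X_2 + X_3  [with X_1=-1, X_2=7, X_3=1]  = 16
X_5 = X_1 + 2·X_4 + X_2  [with X_1=-1, X_4=16, X_2=7]  = 38
X_6 = max(X_5, X_1) - 3  [with X_5=38, X_1=-1]  = 35
Without intervention: X_2 = 1 if X_1 >= -1 else 6  [with X_1=-1]  = 1; X_3 = 2·X_1 + 3  [with X_1=-1]  = 1; X_4 = -X_1 + 2·X_2 + X_3  [with X_1=-1, X_2=1, X_3=1]  = 4; X_5 = X_1 + 2·X_4 + X_2  [with X_1=-1, X_4=4, X_2=1]  = 8; X_6 = max(X_5, X_1) - 3  [with X_5=8, X_1=-1]  = 5.
Change = 35 − 5 = 30.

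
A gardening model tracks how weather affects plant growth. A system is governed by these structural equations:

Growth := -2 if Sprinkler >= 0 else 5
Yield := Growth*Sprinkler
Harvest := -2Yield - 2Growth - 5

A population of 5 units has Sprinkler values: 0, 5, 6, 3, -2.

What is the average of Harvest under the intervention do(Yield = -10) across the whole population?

16.2

do(Yield=-10) breaks Yield's dependence on Sprinkler. With Yield=-10 fixed, Harvest across the units is 19, 19, 19, 19, 5, mean 16.2.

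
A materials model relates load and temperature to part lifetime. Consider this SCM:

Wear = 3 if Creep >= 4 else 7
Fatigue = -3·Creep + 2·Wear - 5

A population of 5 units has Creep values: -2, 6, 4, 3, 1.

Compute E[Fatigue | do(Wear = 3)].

-6.2

do(Wear=3) breaks Wear's dependence on Creep. With Wear=3 fixed, Fatigue across the units is 7, -17, -11, -8, -2, mean -6.2.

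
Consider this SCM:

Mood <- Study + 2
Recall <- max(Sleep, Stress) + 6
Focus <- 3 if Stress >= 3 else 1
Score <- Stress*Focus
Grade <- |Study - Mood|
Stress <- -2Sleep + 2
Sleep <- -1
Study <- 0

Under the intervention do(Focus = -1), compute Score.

Intervening sets Focus = -1 and removes its equation (Focus <- 3 if Stress >= 3 else 1).
Stress = -2Sleep + 2  [with Sleep=-1]  = 4
Score = Stress*Focus  [with Stress=4, Focus=-1]  = -4

-4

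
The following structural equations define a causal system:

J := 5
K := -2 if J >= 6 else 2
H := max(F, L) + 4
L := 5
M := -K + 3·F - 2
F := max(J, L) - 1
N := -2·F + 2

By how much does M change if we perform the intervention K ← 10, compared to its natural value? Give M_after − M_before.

Intervening sets K = 10 and removes its equation (K := -2 if J >= 6 else 2).
F = max(J, L) - 1  [with J=5, L=5]  = 4
M = -K + 3·F - 2  [with K=10, F=4]  = 0
Without intervention: F = max(J, L) - 1  [with J=5, L=5]  = 4; K = -2 if J >= 6 else 2  [with J=5]  = 2; M = -K + 3·F - 2  [with K=2, F=4]  = 8.
Change = 0 − 8 = -8.

-8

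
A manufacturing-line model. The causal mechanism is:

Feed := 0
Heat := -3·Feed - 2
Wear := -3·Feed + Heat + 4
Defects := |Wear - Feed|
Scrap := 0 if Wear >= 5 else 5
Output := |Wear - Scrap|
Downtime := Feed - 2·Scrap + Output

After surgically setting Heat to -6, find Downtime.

-3

Under do(Heat=-6), the mechanism Heat := -3·Feed - 2 is discarded; Heat is fixed at -6.
Wear = -3·Feed + Heat + 4  [with Feed=0, Heat=-6]  = -2
Scrap = 0 if Wear >= 5 else 5  [with Wear=-2]  = 5
Output = |Wear - Scrap|  [with Wear=-2, Scrap=5]  = 7
Downtime = Feed - 2·Scrap + Output  [with Feed=0, Scrap=5, Output=7]  = -3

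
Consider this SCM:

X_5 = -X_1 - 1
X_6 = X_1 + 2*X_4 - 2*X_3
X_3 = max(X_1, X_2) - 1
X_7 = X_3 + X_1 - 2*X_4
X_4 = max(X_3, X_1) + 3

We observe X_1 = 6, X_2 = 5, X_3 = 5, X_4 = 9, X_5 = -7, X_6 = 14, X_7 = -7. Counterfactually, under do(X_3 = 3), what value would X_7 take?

-9

The intervention breaks the incoming arrows to X_3: X_3 = max(X_1, X_2) - 1 no longer applies, and X_3 = 3.
X_4 = max(X_3, X_1) + 3  [with X_3=3, X_1=6]  = 9
X_7 = X_3 + X_1 - 2*X_4  [with X_3=3, X_1=6, X_4=9]  = -9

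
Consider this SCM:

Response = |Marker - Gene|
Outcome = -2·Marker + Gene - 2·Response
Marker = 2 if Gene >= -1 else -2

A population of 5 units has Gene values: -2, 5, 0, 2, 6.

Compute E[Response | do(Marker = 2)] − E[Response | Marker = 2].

0.35

Every unit gets Marker=2 under the intervention. Response values become 4, 3, 2, 0, 4; E[Response|do(Marker=2)] = 2.6.
E[Response|Marker=2] averages over only the 4 units with Marker=2 (Gene = 5, 0, 2, 6): Response = 3, 2, 0, 4, mean 2.25.
Difference = 2.6 − 2.25 = 0.35.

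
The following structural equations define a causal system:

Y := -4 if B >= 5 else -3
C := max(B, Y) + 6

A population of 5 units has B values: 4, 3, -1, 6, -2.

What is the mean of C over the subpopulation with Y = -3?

Conditioning on Y=-3 selects the 4 unit(s) with B ∈ {4, 3, -1, -2}. Their C values: 10, 9, 5, 4. Mean = 7.

7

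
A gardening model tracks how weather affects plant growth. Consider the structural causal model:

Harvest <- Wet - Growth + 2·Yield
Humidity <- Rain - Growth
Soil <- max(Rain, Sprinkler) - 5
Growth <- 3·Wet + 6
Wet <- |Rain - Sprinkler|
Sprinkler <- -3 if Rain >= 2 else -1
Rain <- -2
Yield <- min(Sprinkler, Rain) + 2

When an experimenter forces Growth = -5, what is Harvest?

do(Growth=-5) replaces the equation Growth <- 3·Wet + 6 with the constant Growth = -5.
Sprinkler = -3 if Rain >= 2 else -1  [with Rain=-2]  = -1
Wet = |Rain - Sprinkler|  [with Rain=-2, Sprinkler=-1]  = 1
Yield = min(Sprinkler, Rain) + 2  [with Sprinkler=-1, Rain=-2]  = 0
Harvest = Wet - Growth + 2·Yield  [with Wet=1, Growth=-5, Yield=0]  = 6

6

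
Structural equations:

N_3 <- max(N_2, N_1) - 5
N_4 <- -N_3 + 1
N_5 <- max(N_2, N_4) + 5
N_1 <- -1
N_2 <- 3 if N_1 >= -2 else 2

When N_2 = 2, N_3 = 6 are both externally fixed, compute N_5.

Under do(N_2 = 2, N_3 = 6), each intervened variable's structural equation is replaced by its fixed value.
N_4 = -N_3 + 1  [with N_3=6]  = -5
N_5 = max(N_2, N_4) + 5  [with N_2=2, N_4=-5]  = 7

7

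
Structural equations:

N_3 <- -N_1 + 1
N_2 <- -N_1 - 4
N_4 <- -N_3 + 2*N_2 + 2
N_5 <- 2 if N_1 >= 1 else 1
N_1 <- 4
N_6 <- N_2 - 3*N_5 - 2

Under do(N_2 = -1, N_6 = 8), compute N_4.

The joint intervention fixes N_2 = -1, N_6 = 8, removing each variable's own equation.
N_3 = -N_1 + 1  [with N_1=4]  = -3
N_4 = -N_3 + 2*N_2 + 2  [with N_3=-3, N_2=-1]  = 3

3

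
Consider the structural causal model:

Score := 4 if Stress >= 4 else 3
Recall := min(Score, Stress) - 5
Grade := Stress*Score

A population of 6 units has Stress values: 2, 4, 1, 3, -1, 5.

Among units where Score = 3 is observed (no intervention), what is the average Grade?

Conditioning on Score=3 selects the 4 unit(s) with Stress ∈ {2, 1, 3, -1}. Their Grade values: 6, 3, 9, -3. Mean = 3.75.

3.75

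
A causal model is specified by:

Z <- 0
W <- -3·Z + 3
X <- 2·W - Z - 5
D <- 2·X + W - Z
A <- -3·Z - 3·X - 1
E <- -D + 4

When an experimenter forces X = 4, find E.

-7

The intervention breaks the incoming arrows to X: X <- 2·W - Z - 5 no longer applies, and X = 4.
W = -3·Z + 3  [with Z=0]  = 3
D = 2·X + W - Z  [with X=4, W=3, Z=0]  = 11
E = -D + 4  [with D=11]  = -7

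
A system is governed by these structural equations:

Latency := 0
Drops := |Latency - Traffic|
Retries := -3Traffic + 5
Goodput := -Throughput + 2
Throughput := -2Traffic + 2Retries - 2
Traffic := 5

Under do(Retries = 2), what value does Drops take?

5

Under do(Retries=2), the mechanism Retries := -3Traffic + 5 is discarded; Retries is fixed at 2.
Since Drops is not a descendant of the intervened variable, it is unaffected.
Drops = |Latency - Traffic|  [with Latency=0, Traffic=5]  = 5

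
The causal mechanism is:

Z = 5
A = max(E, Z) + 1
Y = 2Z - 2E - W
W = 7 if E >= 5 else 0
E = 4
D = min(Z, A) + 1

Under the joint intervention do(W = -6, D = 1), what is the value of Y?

Setting W = -6, D = 1 by intervention discards those variables' equations.
Y = 2Z - 2E - W  [with Z=5, E=4, W=-6]  = 8

8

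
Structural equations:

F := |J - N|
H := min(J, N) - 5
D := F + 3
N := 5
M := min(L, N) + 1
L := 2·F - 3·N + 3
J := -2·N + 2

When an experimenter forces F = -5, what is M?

The intervention breaks the incoming arrows to F: F := |J - N| no longer applies, and F = -5.
L = 2·F - 3·N + 3  [with F=-5, N=5]  = -22
M = min(L, N) + 1  [with L=-22, N=5]  = -21

-21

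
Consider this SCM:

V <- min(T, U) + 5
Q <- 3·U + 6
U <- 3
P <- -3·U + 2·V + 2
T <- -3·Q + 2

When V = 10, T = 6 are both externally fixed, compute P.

The joint intervention fixes V = 10, T = 6, removing each variable's own equation.
P = -3·U + 2·V + 2  [with U=3, V=10]  = 13

13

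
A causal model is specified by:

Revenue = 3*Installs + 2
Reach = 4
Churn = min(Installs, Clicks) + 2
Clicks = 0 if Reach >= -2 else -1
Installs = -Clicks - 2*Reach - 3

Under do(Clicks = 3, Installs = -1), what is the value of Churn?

1

Setting Clicks = 3, Installs = -1 by intervention discards those variables' equations.
Churn = min(Installs, Clicks) + 2  [with Installs=-1, Clicks=3]  = 1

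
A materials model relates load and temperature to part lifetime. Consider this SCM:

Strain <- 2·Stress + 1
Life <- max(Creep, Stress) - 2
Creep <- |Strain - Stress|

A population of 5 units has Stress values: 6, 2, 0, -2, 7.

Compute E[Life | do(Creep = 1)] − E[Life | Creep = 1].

2.4

do(Creep=1) breaks Creep's dependence on Stress. With Creep=1 fixed, Life across the units is 4, 0, -1, -1, 5, mean 1.4.
E[Life|Creep=1] averages over only the 2 units with Creep=1 (Stress = 0, -2): Life = -1, -1, mean -1.
Difference = 1.4 − (-1) = 2.4.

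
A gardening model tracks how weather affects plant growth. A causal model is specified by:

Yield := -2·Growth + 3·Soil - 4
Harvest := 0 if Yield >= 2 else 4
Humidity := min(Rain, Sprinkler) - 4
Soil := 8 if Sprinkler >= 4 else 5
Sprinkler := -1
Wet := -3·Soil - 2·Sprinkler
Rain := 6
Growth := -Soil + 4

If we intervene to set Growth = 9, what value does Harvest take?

do(Growth=9) replaces the equation Growth := -Soil + 4 with the constant Growth = 9.
Soil = 8 if Sprinkler >= 4 else 5  [with Sprinkler=-1]  = 5
Yield = -2·Growth + 3·Soil - 4  [with Growth=9, Soil=5]  = -7
Harvest = 0 if Yield >= 2 else 4  [with Yield=-7]  = 4

4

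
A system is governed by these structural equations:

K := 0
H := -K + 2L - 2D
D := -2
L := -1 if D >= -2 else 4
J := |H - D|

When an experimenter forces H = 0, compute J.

Intervening sets H = 0 and removes its equation (H := -K + 2L - 2D).
J = |H - D|  [with H=0, D=-2]  = 2

2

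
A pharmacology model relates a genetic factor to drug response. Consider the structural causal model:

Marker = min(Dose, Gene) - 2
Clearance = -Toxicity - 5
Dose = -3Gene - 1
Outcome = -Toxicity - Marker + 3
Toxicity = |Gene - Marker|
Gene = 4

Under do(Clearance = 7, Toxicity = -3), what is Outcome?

21

Setting Clearance = 7, Toxicity = -3 by intervention discards those variables' equations.
Dose = -3Gene - 1  [with Gene=4]  = -13
Marker = min(Dose, Gene) - 2  [with Dose=-13, Gene=4]  = -15
Outcome = -Toxicity - Marker + 3  [with Toxicity=-3, Marker=-15]  = 21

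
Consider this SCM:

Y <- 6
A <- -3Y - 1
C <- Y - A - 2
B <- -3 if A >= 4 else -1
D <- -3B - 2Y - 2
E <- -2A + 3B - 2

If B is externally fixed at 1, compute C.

23

Under do(B=1), the mechanism B <- -3 if A >= 4 else -1 is discarded; B is fixed at 1.
Since C is not a descendant of the intervened variable, it is unaffected.
A = -3Y - 1  [with Y=6]  = -19
C = Y - A - 2  [with Y=6, A=-19]  = 23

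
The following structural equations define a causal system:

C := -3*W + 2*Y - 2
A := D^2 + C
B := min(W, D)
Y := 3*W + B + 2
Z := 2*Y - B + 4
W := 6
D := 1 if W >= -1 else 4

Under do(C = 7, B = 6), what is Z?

The joint intervention fixes C = 7, B = 6, removing each variable's own equation.
Y = 3*W + B + 2  [with W=6, B=6]  = 26
Z = 2*Y - B + 4  [with Y=26, B=6]  = 50

50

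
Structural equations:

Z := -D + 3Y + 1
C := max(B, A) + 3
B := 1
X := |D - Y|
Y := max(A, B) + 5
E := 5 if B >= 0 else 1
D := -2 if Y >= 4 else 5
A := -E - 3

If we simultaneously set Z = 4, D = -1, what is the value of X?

7

Setting Z = 4, D = -1 by intervention discards those variables' equations.
E = 5 if B >= 0 else 1  [with B=1]  = 5
A = -E - 3  [with E=5]  = -8
Y = max(A, B) + 5  [with A=-8, B=1]  = 6
X = |D - Y|  [with D=-1, Y=6]  = 7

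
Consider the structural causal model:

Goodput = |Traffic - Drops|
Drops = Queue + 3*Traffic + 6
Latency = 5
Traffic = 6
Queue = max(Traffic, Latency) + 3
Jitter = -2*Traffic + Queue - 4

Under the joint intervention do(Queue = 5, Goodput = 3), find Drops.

29

Setting Queue = 5, Goodput = 3 by intervention discards those variables' equations.
Drops = Queue + 3*Traffic + 6  [with Queue=5, Traffic=6]  = 29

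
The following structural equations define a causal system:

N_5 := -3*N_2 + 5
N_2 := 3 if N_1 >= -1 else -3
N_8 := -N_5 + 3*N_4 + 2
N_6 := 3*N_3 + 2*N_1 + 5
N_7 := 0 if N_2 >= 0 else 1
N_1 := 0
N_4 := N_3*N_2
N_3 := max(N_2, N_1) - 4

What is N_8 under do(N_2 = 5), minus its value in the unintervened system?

30

do(N_2=5) replaces the equation N_2 := 3 if N_1 >= -1 else -3 with the constant N_2 = 5.
N_3 = max(N_2, N_1) - 4  [with N_2=5, N_1=0]  = 1
N_4 = N_3*N_2  [with N_3=1, N_2=5]  = 5
N_5 = -3*N_2 + 5  [with N_2=5]  = -10
N_8 = -N_5 + 3*N_4 + 2  [with N_5=-10, N_4=5]  = 27
Without intervention: N_2 = 3 if N_1 >= -1 else -3  [with N_1=0]  = 3; N_3 = max(N_2, N_1) - 4  [with N_2=3, N_1=0]  = -1; N_4 = N_3*N_2  [with N_3=-1, N_2=3]  = -3; N_5 = -3*N_2 + 5  [with N_2=3]  = -4; N_8 = -N_5 + 3*N_4 + 2  [with N_5=-4, N_4=-3]  = -3.
Change = 27 − (-3) = 30.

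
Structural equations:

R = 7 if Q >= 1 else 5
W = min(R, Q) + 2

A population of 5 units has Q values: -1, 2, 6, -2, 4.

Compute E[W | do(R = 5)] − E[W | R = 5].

3.1

Every unit gets R=5 under the intervention. W values become 1, 4, 7, 0, 6; E[W|do(R=5)] = 3.6.
Conditioning on R=5 selects the 2 unit(s) with Q ∈ {-1, -2}. Their W values: 1, 0. Mean = 0.5.
Difference = 3.6 − 0.5 = 3.1.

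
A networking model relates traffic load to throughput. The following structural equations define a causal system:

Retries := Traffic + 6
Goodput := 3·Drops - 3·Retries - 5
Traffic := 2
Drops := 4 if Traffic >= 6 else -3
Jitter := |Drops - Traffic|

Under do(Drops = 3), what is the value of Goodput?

do(Drops=3) replaces the equation Drops := 4 if Traffic >= 6 else -3 with the constant Drops = 3.
Retries = Traffic + 6  [with Traffic=2]  = 8
Goodput = 3·Drops - 3·Retries - 5  [with Drops=3, Retries=8]  = -20

-20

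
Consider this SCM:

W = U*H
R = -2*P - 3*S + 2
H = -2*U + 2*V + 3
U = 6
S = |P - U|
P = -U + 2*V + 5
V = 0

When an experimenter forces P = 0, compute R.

The intervention breaks the incoming arrows to P: P = -U + 2*V + 5 no longer applies, and P = 0.
S = |P - U|  [with P=0, U=6]  = 6
R = -2*P - 3*S + 2  [with P=0, S=6]  = -16

-16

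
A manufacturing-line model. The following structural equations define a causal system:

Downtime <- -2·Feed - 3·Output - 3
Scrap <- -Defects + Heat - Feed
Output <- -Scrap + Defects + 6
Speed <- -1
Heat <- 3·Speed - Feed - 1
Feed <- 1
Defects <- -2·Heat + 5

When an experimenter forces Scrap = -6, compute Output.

27

The intervention breaks the incoming arrows to Scrap: Scrap <- -Defects + Heat - Feed no longer applies, and Scrap = -6.
Heat = 3·Speed - Feed - 1  [with Speed=-1, Feed=1]  = -5
Defects = -2·Heat + 5  [with Heat=-5]  = 15
Output = -Scrap + Defects + 6  [with Scrap=-6, Defects=15]  = 27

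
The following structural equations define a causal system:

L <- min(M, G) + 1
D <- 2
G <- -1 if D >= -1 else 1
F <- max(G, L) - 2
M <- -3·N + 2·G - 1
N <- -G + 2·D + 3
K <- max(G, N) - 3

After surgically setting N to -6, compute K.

The intervention breaks the incoming arrows to N: N <- -G + 2·D + 3 no longer applies, and N = -6.
G = -1 if D >= -1 else 1  [with D=2]  = -1
K = max(G, N) - 3  [with G=-1, N=-6]  = -4

-4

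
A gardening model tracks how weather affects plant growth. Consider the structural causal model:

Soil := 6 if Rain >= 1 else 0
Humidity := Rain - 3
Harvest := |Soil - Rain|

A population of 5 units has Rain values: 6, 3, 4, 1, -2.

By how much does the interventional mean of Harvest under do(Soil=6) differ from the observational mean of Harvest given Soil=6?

1.1

do(Soil=6) breaks Soil's dependence on Rain. With Soil=6 fixed, Harvest across the units is 0, 3, 2, 5, 8, mean 3.6.
Observing Soil=6 restricts to units where Soil's equation naturally yields 6: Rain ∈ {6, 3, 4, 1}. In that subpopulation Harvest = 0, 3, 2, 5, mean 2.5.
Difference = 3.6 − 2.5 = 1.1.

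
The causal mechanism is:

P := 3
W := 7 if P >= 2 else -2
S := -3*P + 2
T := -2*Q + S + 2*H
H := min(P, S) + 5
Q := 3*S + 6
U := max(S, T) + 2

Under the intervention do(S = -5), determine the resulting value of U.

15

Under do(S=-5), the mechanism S := -3*P + 2 is discarded; S is fixed at -5.
Q = 3*S + 6  [with S=-5]  = -9
H = min(P, S) + 5  [with P=3, S=-5]  = 0
T = -2*Q + S + 2*H  [with Q=-9, S=-5, H=0]  = 13
U = max(S, T) + 2  [with S=-5, T=13]  = 15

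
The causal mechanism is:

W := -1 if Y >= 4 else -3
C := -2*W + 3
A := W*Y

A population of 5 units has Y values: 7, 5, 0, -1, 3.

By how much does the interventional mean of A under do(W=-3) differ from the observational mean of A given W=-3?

Under do(W=-3), W's equation is replaced by W=-3 for every unit. Per-unit A: -21, -15, 0, 3, -9. Mean = -8.4.
Conditioning on W=-3 selects the 3 unit(s) with Y ∈ {0, -1, 3}. Their A values: 0, 3, -9. Mean = -2.
Difference = -8.4 − (-2) = -6.4.

-6.4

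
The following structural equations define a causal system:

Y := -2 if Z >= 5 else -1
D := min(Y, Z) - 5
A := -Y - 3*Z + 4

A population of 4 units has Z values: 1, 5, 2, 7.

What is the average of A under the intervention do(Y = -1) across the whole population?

-6.25

The intervention sets Y=-1 in all 4 units regardless of Z. Recomputing A per unit gives 2, -10, -1, -16; average -6.25.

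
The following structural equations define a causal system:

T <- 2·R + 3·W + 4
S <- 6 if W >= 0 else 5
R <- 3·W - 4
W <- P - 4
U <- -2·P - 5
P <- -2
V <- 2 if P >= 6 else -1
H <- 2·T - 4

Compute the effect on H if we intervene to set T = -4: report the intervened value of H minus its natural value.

108

The intervention breaks the incoming arrows to T: T <- 2·R + 3·W + 4 no longer applies, and T = -4.
H = 2·T - 4  [with T=-4]  = -12
Without intervention: W = P - 4  [with P=-2]  = -6; R = 3·W - 4  [with W=-6]  = -22; T = 2·R + 3·W + 4  [with R=-22, W=-6]  = -58; H = 2·T - 4  [with T=-58]  = -120.
Change = -12 − (-120) = 108.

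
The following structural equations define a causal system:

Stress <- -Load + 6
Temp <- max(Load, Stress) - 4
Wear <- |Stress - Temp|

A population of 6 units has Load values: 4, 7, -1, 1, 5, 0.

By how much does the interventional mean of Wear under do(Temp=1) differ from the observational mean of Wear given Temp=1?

1

do(Temp=1) breaks Temp's dependence on Load. With Temp=1 fixed, Wear across the units is 1, 2, 6, 4, 0, 5, mean 3.
Conditioning on Temp=1 selects the 2 unit(s) with Load ∈ {1, 5}. Their Wear values: 4, 0. Mean = 2.
Difference = 3 − 2 = 1.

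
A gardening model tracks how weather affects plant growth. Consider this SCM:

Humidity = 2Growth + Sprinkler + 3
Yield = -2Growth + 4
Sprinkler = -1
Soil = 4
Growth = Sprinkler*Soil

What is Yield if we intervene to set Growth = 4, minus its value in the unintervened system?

-16

do(Growth=4) replaces the equation Growth = Sprinkler*Soil with the constant Growth = 4.
Yield = -2Growth + 4  [with Growth=4]  = -4
Without intervention: Growth = Sprinkler*Soil  [with Sprinkler=-1, Soil=4]  = -4; Yield = -2Growth + 4  [with Growth=-4]  = 12.
Change = -4 − 12 = -16.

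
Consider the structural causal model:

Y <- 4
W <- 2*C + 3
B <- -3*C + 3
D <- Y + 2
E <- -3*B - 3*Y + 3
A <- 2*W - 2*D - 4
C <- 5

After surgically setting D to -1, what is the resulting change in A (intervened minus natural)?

14

The intervention breaks the incoming arrows to D: D <- Y + 2 no longer applies, and D = -1.
W = 2*C + 3  [with C=5]  = 13
A = 2*W - 2*D - 4  [with W=13, D=-1]  = 24
Without intervention: D = Y + 2  [with Y=4]  = 6; W = 2*C + 3  [with C=5]  = 13; A = 2*W - 2*D - 4  [with W=13, D=6]  = 10.
Change = 24 − 10 = 14.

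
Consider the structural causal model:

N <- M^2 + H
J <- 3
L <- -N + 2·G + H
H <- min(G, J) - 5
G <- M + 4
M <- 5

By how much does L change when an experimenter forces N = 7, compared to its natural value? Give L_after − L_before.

The intervention breaks the incoming arrows to N: N <- M^2 + H no longer applies, and N = 7.
G = M + 4  [with M=5]  = 9
H = min(G, J) - 5  [with G=9, J=3]  = -2
L = -N + 2·G + H  [with N=7, G=9, H=-2]  = 9
Without intervention: G = M + 4  [with M=5]  = 9; H = min(G, J) - 5  [with G=9, J=3]  = -2; N = M^2 + H  [with M=5, H=-2]  = 23; L = -N + 2·G + H  [with N=23, G=9, H=-2]  = -7.
Change = 9 − (-7) = 16.

16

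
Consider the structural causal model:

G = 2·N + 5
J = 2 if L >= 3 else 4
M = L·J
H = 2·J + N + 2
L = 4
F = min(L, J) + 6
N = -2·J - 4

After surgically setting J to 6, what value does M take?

The intervention breaks the incoming arrows to J: J = 2 if L >= 3 else 4 no longer applies, and J = 6.
M = L·J  [with L=4, J=6]  = 24

24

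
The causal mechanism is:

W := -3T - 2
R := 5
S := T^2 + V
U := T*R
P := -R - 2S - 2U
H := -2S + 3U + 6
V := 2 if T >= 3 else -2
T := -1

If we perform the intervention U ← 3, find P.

Under do(U=3), the mechanism U := T*R is discarded; U is fixed at 3.
V = 2 if T >= 3 else -2  [with T=-1]  = -2
S = T^2 + V  [with T=-1, V=-2]  = -1
P = -R - 2S - 2U  [with R=5, S=-1, U=3]  = -9

-9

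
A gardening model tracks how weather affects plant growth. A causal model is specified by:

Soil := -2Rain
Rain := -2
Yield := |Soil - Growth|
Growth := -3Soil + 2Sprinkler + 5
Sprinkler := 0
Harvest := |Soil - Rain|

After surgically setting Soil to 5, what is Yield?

do(Soil=5) replaces the equation Soil := -2Rain with the constant Soil = 5.
Growth = -3Soil + 2Sprinkler + 5  [with Soil=5, Sprinkler=0]  = -10
Yield = |Soil - Growth|  [with Soil=5, Growth=-10]  = 15

15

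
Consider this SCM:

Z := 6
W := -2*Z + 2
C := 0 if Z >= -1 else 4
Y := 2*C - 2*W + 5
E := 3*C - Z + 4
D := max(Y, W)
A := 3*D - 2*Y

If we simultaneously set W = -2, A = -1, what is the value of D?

Under do(W = -2, A = -1), each intervened variable's structural equation is replaced by its fixed value.
C = 0 if Z >= -1 else 4  [with Z=6]  = 0
Y = 2*C - 2*W + 5  [with C=0, W=-2]  = 9
D = max(Y, W)  [with Y=9, W=-2]  = 9

9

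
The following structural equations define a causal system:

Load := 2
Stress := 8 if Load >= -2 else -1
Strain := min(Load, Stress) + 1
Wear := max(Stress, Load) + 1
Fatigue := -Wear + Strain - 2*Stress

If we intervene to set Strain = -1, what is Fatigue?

-26

do(Strain=-1) replaces the equation Strain := min(Load, Stress) + 1 with the constant Strain = -1.
Stress = 8 if Load >= -2 else -1  [with Load=2]  = 8
Wear = max(Stress, Load) + 1  [with Stress=8, Load=2]  = 9
Fatigue = -Wear + Strain - 2*Stress  [with Wear=9, Strain=-1, Stress=8]  = -26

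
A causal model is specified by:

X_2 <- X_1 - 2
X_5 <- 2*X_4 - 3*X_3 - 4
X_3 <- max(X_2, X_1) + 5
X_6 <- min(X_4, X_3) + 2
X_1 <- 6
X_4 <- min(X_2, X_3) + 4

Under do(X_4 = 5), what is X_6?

7

Under do(X_4=5), the mechanism X_4 <- min(X_2, X_3) + 4 is discarded; X_4 is fixed at 5.
X_2 = X_1 - 2  [with X_1=6]  = 4
X_3 = max(X_2, X_1) + 5  [with X_2=4, X_1=6]  = 11
X_6 = min(X_4, X_3) + 2  [with X_4=5, X_3=11]  = 7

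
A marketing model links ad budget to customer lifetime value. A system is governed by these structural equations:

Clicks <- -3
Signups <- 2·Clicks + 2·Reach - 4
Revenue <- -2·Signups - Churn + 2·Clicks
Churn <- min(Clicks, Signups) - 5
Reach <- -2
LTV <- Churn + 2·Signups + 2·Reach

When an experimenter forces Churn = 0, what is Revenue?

Intervening sets Churn = 0 and removes its equation (Churn <- min(Clicks, Signups) - 5).
Signups = 2·Clicks + 2·Reach - 4  [with Clicks=-3, Reach=-2]  = -14
Revenue = -2·Signups - Churn + 2·Clicks  [with Signups=-14, Churn=0, Clicks=-3]  = 22

22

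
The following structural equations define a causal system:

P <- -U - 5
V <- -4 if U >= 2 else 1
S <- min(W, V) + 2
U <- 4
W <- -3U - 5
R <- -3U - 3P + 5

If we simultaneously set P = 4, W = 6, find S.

The joint intervention fixes P = 4, W = 6, removing each variable's own equation.
V = -4 if U >= 2 else 1  [with U=4]  = -4
S = min(W, V) + 2  [with W=6, V=-4]  = -2

-2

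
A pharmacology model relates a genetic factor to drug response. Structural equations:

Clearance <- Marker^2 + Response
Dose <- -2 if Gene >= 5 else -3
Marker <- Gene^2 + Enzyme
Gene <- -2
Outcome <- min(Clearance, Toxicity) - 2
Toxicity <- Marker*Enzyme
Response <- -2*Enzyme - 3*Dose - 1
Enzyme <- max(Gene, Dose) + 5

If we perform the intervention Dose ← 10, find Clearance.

300

Under do(Dose=10), the mechanism Dose <- -2 if Gene >= 5 else -3 is discarded; Dose is fixed at 10.
Enzyme = max(Gene, Dose) + 5  [with Gene=-2, Dose=10]  = 15
Marker = Gene^2 + Enzyme  [with Gene=-2, Enzyme=15]  = 19
Response = -2*Enzyme - 3*Dose - 1  [with Enzyme=15, Dose=10]  = -61
Clearance = Marker^2 + Response  [with Marker=19, Response=-61]  = 300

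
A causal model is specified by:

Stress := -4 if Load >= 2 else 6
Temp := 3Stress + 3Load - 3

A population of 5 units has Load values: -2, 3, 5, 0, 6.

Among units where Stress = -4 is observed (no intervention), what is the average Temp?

Conditioning on Stress=-4 selects the 3 unit(s) with Load ∈ {3, 5, 6}. Their Temp values: -6, 0, 3. Mean = -1.

-1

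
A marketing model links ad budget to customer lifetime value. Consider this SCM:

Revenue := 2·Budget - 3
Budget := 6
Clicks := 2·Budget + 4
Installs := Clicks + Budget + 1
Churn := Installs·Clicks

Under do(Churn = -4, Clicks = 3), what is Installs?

10

Setting Churn = -4, Clicks = 3 by intervention discards those variables' equations.
Installs = Clicks + Budget + 1  [with Clicks=3, Budget=6]  = 10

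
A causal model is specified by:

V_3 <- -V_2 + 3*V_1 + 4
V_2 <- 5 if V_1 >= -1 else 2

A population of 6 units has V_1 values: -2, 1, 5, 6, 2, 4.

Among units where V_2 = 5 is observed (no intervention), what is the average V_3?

Observing V_2=5 restricts to units where V_2's equation naturally yields 5: V_1 ∈ {1, 5, 6, 2, 4}. In that subpopulation V_3 = 2, 14, 17, 5, 11, mean 9.8.

9.8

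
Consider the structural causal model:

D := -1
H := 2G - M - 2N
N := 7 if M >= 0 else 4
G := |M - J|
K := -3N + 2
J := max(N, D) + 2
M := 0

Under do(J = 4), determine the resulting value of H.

-6

Under do(J=4), the mechanism J := max(N, D) + 2 is discarded; J is fixed at 4.
N = 7 if M >= 0 else 4  [with M=0]  = 7
G = |M - J|  [with M=0, J=4]  = 4
H = 2G - M - 2N  [with G=4, M=0, N=7]  = -6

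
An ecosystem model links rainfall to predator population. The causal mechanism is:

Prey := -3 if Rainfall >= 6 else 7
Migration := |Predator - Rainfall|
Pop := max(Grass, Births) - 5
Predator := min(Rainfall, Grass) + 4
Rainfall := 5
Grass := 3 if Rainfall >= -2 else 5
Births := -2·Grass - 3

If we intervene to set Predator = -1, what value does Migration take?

Under do(Predator=-1), the mechanism Predator := min(Rainfall, Grass) + 4 is discarded; Predator is fixed at -1.
Migration = |Predator - Rainfall|  [with Predator=-1, Rainfall=5]  = 6

6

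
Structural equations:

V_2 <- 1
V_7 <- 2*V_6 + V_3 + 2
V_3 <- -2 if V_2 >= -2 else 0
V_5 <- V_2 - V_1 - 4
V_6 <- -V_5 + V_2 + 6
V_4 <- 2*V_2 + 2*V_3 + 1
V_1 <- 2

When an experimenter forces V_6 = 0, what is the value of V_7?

Intervening sets V_6 = 0 and removes its equation (V_6 <- -V_5 + V_2 + 6).
V_3 = -2 if V_2 >= -2 else 0  [with V_2=1]  = -2
V_7 = 2*V_6 + V_3 + 2  [with V_6=0, V_3=-2]  = 0

0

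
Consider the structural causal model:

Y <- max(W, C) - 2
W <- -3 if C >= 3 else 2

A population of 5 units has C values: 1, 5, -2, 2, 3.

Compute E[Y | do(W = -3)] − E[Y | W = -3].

-2.2

Under do(W=-3), W's equation is replaced by W=-3 for every unit. Per-unit Y: -1, 3, -4, 0, 1. Mean = -0.2.
E[Y|W=-3] averages over only the 2 units with W=-3 (C = 5, 3): Y = 3, 1, mean 2.
Difference = -0.2 − 2 = -2.2.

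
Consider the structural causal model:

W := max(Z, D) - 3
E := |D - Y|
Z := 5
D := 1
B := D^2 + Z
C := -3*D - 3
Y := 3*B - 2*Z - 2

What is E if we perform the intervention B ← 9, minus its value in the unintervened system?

9

The intervention breaks the incoming arrows to B: B := D^2 + Z no longer applies, and B = 9.
Y = 3*B - 2*Z - 2  [with B=9, Z=5]  = 15
E = |D - Y|  [with D=1, Y=15]  = 14
Without intervention: B = D^2 + Z  [with D=1, Z=5]  = 6; Y = 3*B - 2*Z - 2  [with B=6, Z=5]  = 6; E = |D - Y|  [with D=1, Y=6]  = 5.
Change = 14 − 5 = 9.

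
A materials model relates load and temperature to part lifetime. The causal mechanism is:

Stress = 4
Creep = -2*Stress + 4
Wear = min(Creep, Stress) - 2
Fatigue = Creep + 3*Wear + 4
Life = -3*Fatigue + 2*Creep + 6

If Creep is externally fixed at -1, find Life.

do(Creep=-1) replaces the equation Creep = -2*Stress + 4 with the constant Creep = -1.
Wear = min(Creep, Stress) - 2  [with Creep=-1, Stress=4]  = -3
Fatigue = Creep + 3*Wear + 4  [with Creep=-1, Wear=-3]  = -6
Life = -3*Fatigue + 2*Creep + 6  [with Fatigue=-6, Creep=-1]  = 22

22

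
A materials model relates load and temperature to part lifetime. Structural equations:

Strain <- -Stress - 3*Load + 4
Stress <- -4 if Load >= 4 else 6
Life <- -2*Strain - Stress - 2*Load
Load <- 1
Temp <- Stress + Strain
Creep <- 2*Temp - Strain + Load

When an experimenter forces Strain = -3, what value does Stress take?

Under do(Strain=-3), the mechanism Strain <- -Stress - 3*Load + 4 is discarded; Strain is fixed at -3.
Since Stress is not a descendant of the intervened variable, it is unaffected.
Stress = -4 if Load >= 4 else 6  [with Load=1]  = 6

6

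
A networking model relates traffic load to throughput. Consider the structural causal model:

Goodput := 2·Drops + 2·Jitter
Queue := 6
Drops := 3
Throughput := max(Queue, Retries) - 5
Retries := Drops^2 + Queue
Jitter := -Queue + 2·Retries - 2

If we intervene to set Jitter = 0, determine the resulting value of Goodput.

Under do(Jitter=0), the mechanism Jitter := -Queue + 2·Retries - 2 is discarded; Jitter is fixed at 0.
Goodput = 2·Drops + 2·Jitter  [with Drops=3, Jitter=0]  = 6

6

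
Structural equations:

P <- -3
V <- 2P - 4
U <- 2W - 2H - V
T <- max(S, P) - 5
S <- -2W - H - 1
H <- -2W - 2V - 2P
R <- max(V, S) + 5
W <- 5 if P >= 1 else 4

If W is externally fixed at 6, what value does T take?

The intervention breaks the incoming arrows to W: W <- 5 if P >= 1 else 4 no longer applies, and W = 6.
V = 2P - 4  [with P=-3]  = -10
H = -2W - 2V - 2P  [with W=6, V=-10, P=-3]  = 14
S = -2W - H - 1  [with W=6, H=14]  = -27
T = max(S, P) - 5  [with S=-27, P=-3]  = -8

-8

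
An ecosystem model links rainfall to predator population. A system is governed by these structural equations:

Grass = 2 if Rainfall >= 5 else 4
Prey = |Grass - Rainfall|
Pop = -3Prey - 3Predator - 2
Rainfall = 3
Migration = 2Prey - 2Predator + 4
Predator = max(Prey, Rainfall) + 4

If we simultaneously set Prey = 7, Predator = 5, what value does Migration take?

Setting Prey = 7, Predator = 5 by intervention discards those variables' equations.
Migration = 2Prey - 2Predator + 4  [with Prey=7, Predator=5]  = 8

8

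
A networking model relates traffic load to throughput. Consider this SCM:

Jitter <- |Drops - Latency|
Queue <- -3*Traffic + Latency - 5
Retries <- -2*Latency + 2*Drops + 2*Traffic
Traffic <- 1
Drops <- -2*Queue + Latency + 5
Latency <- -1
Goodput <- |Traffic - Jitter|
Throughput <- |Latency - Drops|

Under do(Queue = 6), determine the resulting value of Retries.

-12

do(Queue=6) replaces the equation Queue <- -3*Traffic + Latency - 5 with the constant Queue = 6.
Drops = -2*Queue + Latency + 5  [with Queue=6, Latency=-1]  = -8
Retries = -2*Latency + 2*Drops + 2*Traffic  [with Latency=-1, Drops=-8, Traffic=1]  = -12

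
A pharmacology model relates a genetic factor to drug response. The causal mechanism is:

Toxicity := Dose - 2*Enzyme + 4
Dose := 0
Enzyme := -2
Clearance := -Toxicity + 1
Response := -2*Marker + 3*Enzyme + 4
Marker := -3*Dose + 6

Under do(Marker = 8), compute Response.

-18

The intervention breaks the incoming arrows to Marker: Marker := -3*Dose + 6 no longer applies, and Marker = 8.
Response = -2*Marker + 3*Enzyme + 4  [with Marker=8, Enzyme=-2]  = -18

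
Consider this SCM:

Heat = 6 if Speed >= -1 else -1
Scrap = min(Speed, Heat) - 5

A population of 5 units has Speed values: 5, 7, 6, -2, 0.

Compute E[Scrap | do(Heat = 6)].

-2

Every unit gets Heat=6 under the intervention. Scrap values become 0, 1, 1, -7, -5; E[Scrap|do(Heat=6)] = -2.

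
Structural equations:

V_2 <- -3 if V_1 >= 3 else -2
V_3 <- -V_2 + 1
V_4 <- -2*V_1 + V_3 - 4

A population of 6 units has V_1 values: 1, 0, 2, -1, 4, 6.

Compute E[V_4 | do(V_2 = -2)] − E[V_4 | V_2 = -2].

Every unit gets V_2=-2 under the intervention. V_4 values become -3, -1, -5, 1, -9, -13; E[V_4|do(V_2=-2)] = -5.
E[V_4|V_2=-2] averages over only the 4 units with V_2=-2 (V_1 = 1, 0, 2, -1): V_4 = -3, -1, -5, 1, mean -2.
Difference = -5 − (-2) = -3.

-3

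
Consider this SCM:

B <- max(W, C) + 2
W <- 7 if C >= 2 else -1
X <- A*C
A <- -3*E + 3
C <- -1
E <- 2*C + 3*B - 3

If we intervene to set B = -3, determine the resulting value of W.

Under do(B=-3), the mechanism B <- max(W, C) + 2 is discarded; B is fixed at -3.
Since W is not a descendant of the intervened variable, it is unaffected.
W = 7 if C >= 2 else -1  [with C=-1]  = -1

-1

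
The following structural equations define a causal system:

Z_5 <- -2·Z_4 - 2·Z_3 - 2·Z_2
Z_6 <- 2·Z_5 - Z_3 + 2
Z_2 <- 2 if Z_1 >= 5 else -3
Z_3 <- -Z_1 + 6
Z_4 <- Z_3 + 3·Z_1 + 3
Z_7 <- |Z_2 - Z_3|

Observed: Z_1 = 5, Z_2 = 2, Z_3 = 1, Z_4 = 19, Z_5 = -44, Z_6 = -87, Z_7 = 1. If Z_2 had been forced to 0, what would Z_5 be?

-40

do(Z_2=0) replaces the equation Z_2 <- 2 if Z_1 >= 5 else -3 with the constant Z_2 = 0.
Z_3 = -Z_1 + 6  [with Z_1=5]  = 1
Z_4 = Z_3 + 3·Z_1 + 3  [with Z_3=1, Z_1=5]  = 19
Z_5 = -2·Z_4 - 2·Z_3 - 2·Z_2  [with Z_4=19, Z_3=1, Z_2=0]  = -40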